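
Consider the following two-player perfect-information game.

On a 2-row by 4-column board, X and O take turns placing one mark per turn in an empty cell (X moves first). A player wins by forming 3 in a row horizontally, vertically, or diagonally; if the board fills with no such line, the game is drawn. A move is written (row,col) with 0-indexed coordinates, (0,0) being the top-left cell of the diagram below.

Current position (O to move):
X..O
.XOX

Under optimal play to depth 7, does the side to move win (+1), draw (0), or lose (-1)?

[X..O/.XOX] O move#1: (0,1):+0/XO.O/.XOX*, (0,2):+0/X.OO/.XOX, (1,0):+0/X..O/OXOX
[XO.O/.XOX] X move#2: (0,2):+0/XOXO/.XOX*, (1,0):-1/XO.O/XXOX
[XOXO/.XOX] O move#3: (1,0):+0/XOXO/OXOX*
[XOXO/OXOX] end (terminal +0, X#4); searched X..O/.XOX to 7

value(X..O/.XOX, O) = 0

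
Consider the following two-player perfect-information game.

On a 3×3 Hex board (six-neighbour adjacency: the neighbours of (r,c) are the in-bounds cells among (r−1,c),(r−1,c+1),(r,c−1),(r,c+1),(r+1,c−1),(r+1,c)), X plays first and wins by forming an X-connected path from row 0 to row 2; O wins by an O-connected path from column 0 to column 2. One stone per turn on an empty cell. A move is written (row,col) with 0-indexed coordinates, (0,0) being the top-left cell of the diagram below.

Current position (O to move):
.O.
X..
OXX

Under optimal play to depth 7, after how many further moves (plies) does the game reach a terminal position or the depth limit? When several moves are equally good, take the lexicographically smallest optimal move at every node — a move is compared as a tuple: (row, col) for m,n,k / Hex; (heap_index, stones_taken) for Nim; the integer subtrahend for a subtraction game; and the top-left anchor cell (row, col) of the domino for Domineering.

PV length from [.O./X../OXX]: 3 plies

[.O./X../OXX] O move#1: (0,0):-1/OO./X../OXX, (0,2):+1/.OO/X../OXX*, (1,1):+1/.O./XO./OXX, (1,2):-1/.O./X.O/OXX
[.OO/X../OXX] X move#2: (0,0):-1/XOO/X../OXX*, (1,1):-1/.OO/XX./OXX, (1,2):-1/.OO/X.X/OXX
[XOO/X../OXX] O move#3: (1,1):+1/XOO/XO./OXX*, (1,2):-1/XOO/X.O/OXX
[XOO/XO./OXX] end (terminal -1, X#4); searched .O./X../OXX to 7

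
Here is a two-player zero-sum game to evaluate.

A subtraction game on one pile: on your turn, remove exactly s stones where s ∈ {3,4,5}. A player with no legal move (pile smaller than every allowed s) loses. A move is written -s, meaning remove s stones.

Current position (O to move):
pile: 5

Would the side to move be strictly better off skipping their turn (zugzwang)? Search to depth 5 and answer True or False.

zugzwang(5, O) = False

ply 1, O at 5 | -3=+1→2*; -4=+1→1; -5=+1→0
ply 2: 2 is terminal -1 (X); from 5 depth 5
pass branch (X moves first from the same position):
  | ply 1, X at 5 | -3=+1→2*; -4=+1→1; -5=+1→0
  | ply 2: 2 is terminal -1 (O); from 5 depth 5
O moving scores +1; O passing scores -1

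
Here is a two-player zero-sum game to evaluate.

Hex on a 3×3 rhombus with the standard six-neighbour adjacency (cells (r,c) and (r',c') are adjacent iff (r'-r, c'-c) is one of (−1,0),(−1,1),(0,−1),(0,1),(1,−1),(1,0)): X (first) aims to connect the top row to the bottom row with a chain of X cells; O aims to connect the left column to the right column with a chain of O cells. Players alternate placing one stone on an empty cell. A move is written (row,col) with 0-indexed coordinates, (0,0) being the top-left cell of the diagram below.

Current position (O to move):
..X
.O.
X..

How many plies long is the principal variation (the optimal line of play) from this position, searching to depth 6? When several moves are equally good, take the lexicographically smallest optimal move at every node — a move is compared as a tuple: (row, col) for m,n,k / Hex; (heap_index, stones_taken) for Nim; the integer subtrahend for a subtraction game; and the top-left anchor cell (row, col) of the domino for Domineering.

[..X/.O./X..] O move#1: (0,0):-1/O.X/.O./X..*, (0,1):-1/.OX/.O./X.., (1,0):-1/..X/OO./X.., (1,2):-1/..X/.OO/X.., (2,1):-1/..X/.O./XO., (2,2):-1/..X/.O./X.O
[O.X/.O./X..] X move#2: (0,1):+1/OXX/.O./X..*, (1,0):+1/O.X/XO./X.., (1,2):+1/O.X/.OX/X.., (2,1):-1/O.X/.O./XX., (2,2):-1/O.X/.O./X.X
[OXX/.O./X..] O move#3: (1,0):-1/OXX/OO./X..*, (1,2):-1/OXX/.OO/X.., (2,1):-1/OXX/.O./XO., (2,2):-1/OXX/.O./X.O
[OXX/OO./X..] X move#4: (1,2):+1/OXX/OOX/X..*, (2,1):-1/OXX/OO./XX., (2,2):-1/OXX/OO./X.X
[OXX/OOX/X..] O move#5: (2,1):-1/OXX/OOX/XO.*, (2,2):-1/OXX/OOX/X.O
[OXX/OOX/XO.] X move#6: (2,2):+1/OXX/OOX/XOX*
[OXX/OOX/XOX] end (terminal -1, O#7); searched ..X/.O./X.. to 6

PV length from [..X/.O./X..]: 6 plies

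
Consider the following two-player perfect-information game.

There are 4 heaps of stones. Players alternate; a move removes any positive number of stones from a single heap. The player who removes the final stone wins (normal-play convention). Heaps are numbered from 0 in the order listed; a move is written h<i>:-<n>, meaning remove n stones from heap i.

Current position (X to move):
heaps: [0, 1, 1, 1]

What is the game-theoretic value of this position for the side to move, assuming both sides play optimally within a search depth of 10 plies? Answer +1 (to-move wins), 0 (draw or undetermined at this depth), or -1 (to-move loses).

value((0,1,1,1), X) = +1

p1 X@[(0,1,1,1)]: h1:-1[(0,0,1,1)]+1* h2:-1[(0,1,0,1)]+1 h3:-1[(0,1,1,0)]+1
p2 O@[(0,0,1,1)]: h2:-1[(0,0,0,1)]-1* h3:-1[(0,0,1,0)]-1
p3 X@[(0,0,0,1)]: h3:-1[(0,0,0,0)]+1*
p4 O@[(0,0,0,0)] terminal -1; root [(0,1,1,1)] d10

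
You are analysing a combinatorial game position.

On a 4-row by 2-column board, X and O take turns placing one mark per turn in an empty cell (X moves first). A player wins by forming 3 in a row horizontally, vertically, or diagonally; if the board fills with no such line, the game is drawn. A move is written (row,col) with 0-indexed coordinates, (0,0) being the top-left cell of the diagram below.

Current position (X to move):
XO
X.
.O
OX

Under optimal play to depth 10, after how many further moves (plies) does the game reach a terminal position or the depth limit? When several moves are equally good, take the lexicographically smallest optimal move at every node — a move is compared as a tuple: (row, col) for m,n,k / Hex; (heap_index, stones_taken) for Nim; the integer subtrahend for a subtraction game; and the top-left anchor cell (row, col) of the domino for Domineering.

[XO/X./.O/OX] X move#1: (1,1):+0/XO/XX/.O/OX, (2,0):+1/XO/X./XO/OX*
[XO/X./XO/OX] end (terminal -1, O#2); searched XO/X./.O/OX to 10

PV length from [XO/X./.O/OX]: 1 ply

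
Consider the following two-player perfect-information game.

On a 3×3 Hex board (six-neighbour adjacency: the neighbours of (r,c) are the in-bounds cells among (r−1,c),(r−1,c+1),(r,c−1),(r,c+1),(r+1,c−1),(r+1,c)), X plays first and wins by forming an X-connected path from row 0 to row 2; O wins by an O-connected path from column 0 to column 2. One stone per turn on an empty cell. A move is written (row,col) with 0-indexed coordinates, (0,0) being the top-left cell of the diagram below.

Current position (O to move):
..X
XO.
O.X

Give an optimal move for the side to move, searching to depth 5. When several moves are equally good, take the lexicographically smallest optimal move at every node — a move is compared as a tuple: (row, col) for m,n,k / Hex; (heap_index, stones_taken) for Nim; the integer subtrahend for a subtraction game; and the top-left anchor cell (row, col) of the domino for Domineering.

ply 1, O at ..X/XO./O.X | (0,0)=-1→O.X/XO./O.X; (0,1)=-1→.OX/XO./O.X; (1,2)=+1→..X/XOO/O.X*; (2,1)=-1→..X/XO./OOX
ply 2: ..X/XOO/O.X is terminal -1 (X); from ..X/XO./O.X depth 5

O's best at [..X/XO./O.X]: (1,2)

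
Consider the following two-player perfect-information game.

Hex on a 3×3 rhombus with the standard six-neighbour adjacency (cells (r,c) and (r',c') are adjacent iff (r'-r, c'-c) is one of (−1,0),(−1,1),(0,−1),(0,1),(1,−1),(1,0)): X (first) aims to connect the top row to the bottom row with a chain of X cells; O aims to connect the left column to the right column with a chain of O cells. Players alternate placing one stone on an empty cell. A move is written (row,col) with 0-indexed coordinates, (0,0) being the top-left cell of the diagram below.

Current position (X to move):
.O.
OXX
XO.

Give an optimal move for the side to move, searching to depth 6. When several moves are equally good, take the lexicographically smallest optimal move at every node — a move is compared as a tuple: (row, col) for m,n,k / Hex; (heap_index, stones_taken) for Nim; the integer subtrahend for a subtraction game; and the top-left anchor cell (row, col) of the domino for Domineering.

[.O./OXX/XO.] X move#1: (0,0):-1/XO./OXX/XO., (0,2):+1/.OX/OXX/XO.*, (2,2):-1/.O./OXX/XOX
[.OX/OXX/XO.] end (terminal -1, O#2); searched .O./OXX/XO. to 6

X's best at [.O./OXX/XO.]: (0,2)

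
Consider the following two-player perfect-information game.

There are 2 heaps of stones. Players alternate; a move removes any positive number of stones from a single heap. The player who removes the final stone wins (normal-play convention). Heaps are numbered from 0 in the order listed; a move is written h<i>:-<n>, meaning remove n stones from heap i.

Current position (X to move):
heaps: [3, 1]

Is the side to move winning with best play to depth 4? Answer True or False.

p1 X@[(3,1)]: h0:-1[(2,1)]-1 h0:-2[(1,1)]+1* h0:-3[(0,1)]-1 h1:-1[(3,0)]-1
p2 O@[(1,1)]: h0:-1[(0,1)]-1* h1:-1[(1,0)]-1
p3 X@[(0,1)]: h1:-1[(0,0)]+1*
p4 O@[(0,0)] terminal -1; root [(3,1)] d4

X winning at [(3,1)]: True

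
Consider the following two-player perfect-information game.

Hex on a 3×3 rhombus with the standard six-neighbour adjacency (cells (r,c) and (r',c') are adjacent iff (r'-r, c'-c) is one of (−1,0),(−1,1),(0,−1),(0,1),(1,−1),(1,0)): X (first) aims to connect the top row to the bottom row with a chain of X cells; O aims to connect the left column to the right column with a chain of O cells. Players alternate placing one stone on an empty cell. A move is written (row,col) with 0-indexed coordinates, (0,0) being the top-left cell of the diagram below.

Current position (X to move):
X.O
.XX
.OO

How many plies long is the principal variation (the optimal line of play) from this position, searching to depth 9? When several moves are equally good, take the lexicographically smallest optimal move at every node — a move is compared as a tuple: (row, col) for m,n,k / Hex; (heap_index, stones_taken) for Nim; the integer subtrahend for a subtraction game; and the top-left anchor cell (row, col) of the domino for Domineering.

PV length from [X.O/.XX/.OO]: 3 plies

ply 1, X at X.O/.XX/.OO | (0,1)=-1→XXO/.XX/.OO; (1,0)=-1→X.O/XXX/.OO; (2,0)=+1→X.O/.XX/XOO*
ply 2, O at X.O/.XX/XOO | (0,1)=-1→XOO/.XX/XOO*; (1,0)=-1→X.O/OXX/XOO
ply 3, X at XOO/.XX/XOO | (1,0)=+1→XOO/XXX/XOO*
ply 4: XOO/XXX/XOO is terminal -1 (O); from X.O/.XX/.OO depth 9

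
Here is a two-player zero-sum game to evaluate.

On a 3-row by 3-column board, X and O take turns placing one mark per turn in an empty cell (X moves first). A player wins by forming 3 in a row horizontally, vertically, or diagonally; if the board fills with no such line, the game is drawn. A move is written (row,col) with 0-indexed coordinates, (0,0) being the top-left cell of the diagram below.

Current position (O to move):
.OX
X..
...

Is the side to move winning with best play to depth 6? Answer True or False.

O winning at [.OX/X../...]: False

p1 O@[.OX/X../...]: (0,0)[OOX/X../...]-1 (1,1)[.OX/XO./...]+0* (1,2)[.OX/X.O/...]-1 (2,0)[.OX/X../O..]-1 (2,1)[.OX/X../.O.]-1 (2,2)[.OX/X../..O]-1
p2 X@[.OX/XO./...]: (0,0)[XOX/XO./...]-1 (1,2)[.OX/XOX/...]-1 (2,0)[.OX/XO./X..]-1 (2,1)[.OX/XO./.X.]+0* (2,2)[.OX/XO./..X]-1
p3 O@[.OX/XO./.X.]: (0,0)[OOX/XO./.X.]-1 (1,2)[.OX/XOO/.X.]-1 (2,0)[.OX/XO./OX.]+0* (2,2)[.OX/XO./.XO]+0
p4 X@[.OX/XO./OX.]: (0,0)[XOX/XO./OX.]+0* (1,2)[.OX/XOX/OX.]+0 (2,2)[.OX/XO./OXX]+0
p5 O@[XOX/XO./OX.]: (1,2)[XOX/XOO/OX.]+0* (2,2)[XOX/XO./OXO]+0
p6 X@[XOX/XOO/OX.]: (2,2)[XOX/XOO/OXX]+0*
p7 O@[XOX/XOO/OXX] terminal +0; root [.OX/X../...] d6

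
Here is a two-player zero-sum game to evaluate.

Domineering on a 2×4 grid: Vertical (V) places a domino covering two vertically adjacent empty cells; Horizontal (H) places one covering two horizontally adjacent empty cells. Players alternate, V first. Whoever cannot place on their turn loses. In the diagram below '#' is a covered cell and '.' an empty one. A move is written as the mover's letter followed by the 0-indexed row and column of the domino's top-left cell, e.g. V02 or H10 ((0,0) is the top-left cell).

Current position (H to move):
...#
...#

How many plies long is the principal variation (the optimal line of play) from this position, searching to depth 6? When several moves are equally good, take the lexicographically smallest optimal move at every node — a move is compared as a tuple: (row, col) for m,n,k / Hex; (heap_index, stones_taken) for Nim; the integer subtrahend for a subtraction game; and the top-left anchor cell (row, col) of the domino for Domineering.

p1 H@[...#/...#]: H00[##.#/...#]+1* H01[.###/...#]+1 H10[...#/##.#]+1 H11[...#/.###]+1
p2 V@[##.#/...#]: V02[####/..##]-1*
p3 H@[####/..##]: H10[####/####]+1*
p4 V@[####/####] terminal -1; root [...#/...#] d6

PV length from [...#/...#]: 3 plies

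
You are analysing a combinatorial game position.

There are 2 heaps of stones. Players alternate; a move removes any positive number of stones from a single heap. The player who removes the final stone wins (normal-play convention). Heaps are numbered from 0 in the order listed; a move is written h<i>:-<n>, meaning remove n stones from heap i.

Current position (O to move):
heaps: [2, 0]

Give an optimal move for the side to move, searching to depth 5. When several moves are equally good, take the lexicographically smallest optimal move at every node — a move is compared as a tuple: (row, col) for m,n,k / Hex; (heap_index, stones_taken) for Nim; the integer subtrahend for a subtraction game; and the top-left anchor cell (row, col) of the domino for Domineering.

O's best at [(2,0)]: h0:-2

[(2,0)] O move#1: h0:-1:-1/(1,0), h0:-2:+1/(0,0)*
[(0,0)] end (terminal -1, X#2); searched (2,0) to 5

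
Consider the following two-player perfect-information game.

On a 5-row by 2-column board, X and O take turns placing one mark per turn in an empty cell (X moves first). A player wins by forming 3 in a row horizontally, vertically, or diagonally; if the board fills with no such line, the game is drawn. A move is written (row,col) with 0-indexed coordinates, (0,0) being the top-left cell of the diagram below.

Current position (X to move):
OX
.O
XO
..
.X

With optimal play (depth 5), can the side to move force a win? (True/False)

ply 1, X at OX/.O/XO/../.X | (1,0)=-1→OX/XO/XO/../.X; (3,0)=-1→OX/.O/XO/X./.X; (3,1)=+0→OX/.O/XO/.X/.X*; (4,0)=-1→OX/.O/XO/../XX
ply 2, O at OX/.O/XO/.X/.X | (1,0)=+0→OX/OO/XO/.X/.X*; (3,0)=+0→OX/.O/XO/OX/.X; (4,0)=+0→OX/.O/XO/.X/OX
ply 3, X at OX/OO/XO/.X/.X | (3,0)=+0→OX/OO/XO/XX/.X*; (4,0)=+0→OX/OO/XO/.X/XX
ply 4, O at OX/OO/XO/XX/.X | (4,0)=+0→OX/OO/XO/XX/OX*
ply 5: OX/OO/XO/XX/OX is terminal +0 (X); from OX/.O/XO/../.X depth 5

X winning at [OX/.O/XO/../.X]: False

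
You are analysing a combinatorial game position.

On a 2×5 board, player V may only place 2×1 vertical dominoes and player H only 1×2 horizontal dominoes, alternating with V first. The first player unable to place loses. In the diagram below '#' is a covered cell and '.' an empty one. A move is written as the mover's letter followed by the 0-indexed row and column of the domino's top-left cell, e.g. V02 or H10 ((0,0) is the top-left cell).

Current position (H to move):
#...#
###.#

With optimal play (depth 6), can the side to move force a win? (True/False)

H winning at [#...#/###.#]: True

ply 1, H at #...#/###.# | H01=-1→###.#/###.#; H02=+1→#.###/###.#*
ply 2: #.###/###.# is terminal -1 (V); from #...#/###.# depth 6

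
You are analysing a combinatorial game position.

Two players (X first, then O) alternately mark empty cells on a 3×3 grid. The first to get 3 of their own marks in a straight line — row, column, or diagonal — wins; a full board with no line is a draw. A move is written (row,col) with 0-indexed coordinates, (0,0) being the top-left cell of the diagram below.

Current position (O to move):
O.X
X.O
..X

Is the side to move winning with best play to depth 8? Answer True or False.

p1 O@[O.X/X.O/..X]: (0,1)[OOX/X.O/..X]-1 (1,1)[O.X/XOO/..X]+0* (2,0)[O.X/X.O/O.X]+0 (2,1)[O.X/X.O/.OX]+0
p2 X@[O.X/XOO/..X]: (0,1)[OXX/XOO/..X]+0* (2,0)[O.X/XOO/X.X]+0 (2,1)[O.X/XOO/.XX]+0
p3 O@[OXX/XOO/..X]: (2,0)[OXX/XOO/O.X]+0* (2,1)[OXX/XOO/.OX]+0
p4 X@[OXX/XOO/O.X]: (2,1)[OXX/XOO/OXX]+0*
p5 O@[OXX/XOO/OXX] terminal +0; root [O.X/X.O/..X] d8

O winning at [O.X/X.O/..X]: False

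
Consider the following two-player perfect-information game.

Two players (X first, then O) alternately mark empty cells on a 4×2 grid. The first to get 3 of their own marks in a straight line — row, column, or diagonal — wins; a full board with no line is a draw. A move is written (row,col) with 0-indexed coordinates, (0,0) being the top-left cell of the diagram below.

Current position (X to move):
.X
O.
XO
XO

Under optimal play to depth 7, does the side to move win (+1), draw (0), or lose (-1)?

ply 1, X at .X/O./XO/XO | (0,0)=-1→XX/O./XO/XO; (1,1)=+0→.X/OX/XO/XO*
ply 2, O at .X/OX/XO/XO | (0,0)=+0→OX/OX/XO/XO*
ply 3: OX/OX/XO/XO is terminal +0 (X); from .X/O./XO/XO depth 7

value(.X/O./XO/XO, X) = 0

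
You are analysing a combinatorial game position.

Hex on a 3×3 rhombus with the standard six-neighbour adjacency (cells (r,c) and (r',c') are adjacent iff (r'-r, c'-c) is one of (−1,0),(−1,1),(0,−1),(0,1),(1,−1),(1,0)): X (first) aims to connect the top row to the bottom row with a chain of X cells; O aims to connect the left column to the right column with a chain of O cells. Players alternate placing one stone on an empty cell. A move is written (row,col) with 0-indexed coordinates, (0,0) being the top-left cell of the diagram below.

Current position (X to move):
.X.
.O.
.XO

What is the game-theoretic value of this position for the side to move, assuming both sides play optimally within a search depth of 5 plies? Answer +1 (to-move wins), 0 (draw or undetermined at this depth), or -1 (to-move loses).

value(.X./.O./.XO, X) = -1

p1 X@[.X./.O./.XO]: (0,0)[XX./.O./.XO]-1* (0,2)[.XX/.O./.XO]-1 (1,0)[.X./XO./.XO]-1 (1,2)[.X./.OX/.XO]-1 (2,0)[.X./.O./XXO]-1
p2 O@[XX./.O./.XO]: (0,2)[XXO/.O./.XO]+1* (1,0)[XX./OO./.XO]+1 (1,2)[XX./.OO/.XO]+1 (2,0)[XX./.O./OXO]+1
p3 X@[XXO/.O./.XO]: (1,0)[XXO/XO./.XO]-1* (1,2)[XXO/.OX/.XO]-1 (2,0)[XXO/.O./XXO]-1
p4 O@[XXO/XO./.XO]: (1,2)[XXO/XOO/.XO]-1 (2,0)[XXO/XO./OXO]+1*
p5 X@[XXO/XO./OXO] terminal -1; root [.X./.O./.XO] d5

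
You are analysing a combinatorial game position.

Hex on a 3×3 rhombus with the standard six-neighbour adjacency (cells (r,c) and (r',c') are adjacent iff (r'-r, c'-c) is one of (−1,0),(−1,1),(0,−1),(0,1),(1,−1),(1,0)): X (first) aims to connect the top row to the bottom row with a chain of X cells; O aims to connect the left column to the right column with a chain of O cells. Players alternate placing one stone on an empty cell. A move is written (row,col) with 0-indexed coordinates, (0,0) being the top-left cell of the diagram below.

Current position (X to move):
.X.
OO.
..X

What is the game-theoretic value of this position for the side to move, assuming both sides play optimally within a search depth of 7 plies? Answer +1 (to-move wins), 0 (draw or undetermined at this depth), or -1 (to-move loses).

value(.X./OO./..X, X) = -1

ply 1, X at .X./OO./..X | (0,0)=-1→XX./OO./..X*; (0,2)=-1→.XX/OO./..X; (1,2)=-1→.X./OOX/..X; (2,0)=-1→.X./OO./X.X; (2,1)=-1→.X./OO./.XX
ply 2, O at XX./OO./..X | (0,2)=+1→XXO/OO./..X*; (1,2)=+1→XX./OOO/..X; (2,0)=+1→XX./OO./O.X; (2,1)=+1→XX./OO./.OX
ply 3: XXO/OO./..X is terminal -1 (X); from .X./OO./..X depth 7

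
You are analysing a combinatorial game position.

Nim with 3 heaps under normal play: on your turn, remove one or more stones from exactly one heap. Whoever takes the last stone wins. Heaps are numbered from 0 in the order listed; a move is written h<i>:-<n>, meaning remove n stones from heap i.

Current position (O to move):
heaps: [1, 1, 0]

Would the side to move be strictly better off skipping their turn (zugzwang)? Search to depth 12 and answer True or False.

zugzwang((1,1,0), O) = True

[(1,1,0)] O move#1: h0:-1:-1/(0,1,0)*, h1:-1:-1/(1,0,0)
[(0,1,0)] X move#2: h1:-1:+1/(0,0,0)*
[(0,0,0)] end (terminal -1, O#3); searched (1,1,0) to 12
pass branch (X moves first from the same position):
  | [(1,1,0)] X move#1: h0:-1:-1/(0,1,0)*, h1:-1:-1/(1,0,0)
  | [(0,1,0)] O move#2: h1:-1:+1/(0,0,0)*
  | [(0,0,0)] end (terminal -1, X#3); searched (1,1,0) to 12
O moving scores -1; O passing scores +1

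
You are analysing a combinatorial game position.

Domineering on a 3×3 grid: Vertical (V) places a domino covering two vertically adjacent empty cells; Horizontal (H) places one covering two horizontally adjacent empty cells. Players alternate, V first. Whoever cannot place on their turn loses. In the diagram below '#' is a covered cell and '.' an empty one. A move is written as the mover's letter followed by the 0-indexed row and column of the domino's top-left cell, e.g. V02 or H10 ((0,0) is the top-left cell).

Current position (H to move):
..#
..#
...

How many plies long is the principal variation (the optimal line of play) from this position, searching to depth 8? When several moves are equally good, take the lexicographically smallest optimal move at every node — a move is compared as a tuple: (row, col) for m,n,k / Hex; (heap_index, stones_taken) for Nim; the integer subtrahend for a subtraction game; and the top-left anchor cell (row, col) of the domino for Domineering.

PV length from [..#/..#/...]: 1 ply

p1 H@[..#/..#/...]: H00[###/..#/...]-1 H10[..#/###/...]+1* H20[..#/..#/##.]-1 H21[..#/..#/.##]-1
p2 V@[..#/###/...] terminal -1; root [..#/..#/...] d8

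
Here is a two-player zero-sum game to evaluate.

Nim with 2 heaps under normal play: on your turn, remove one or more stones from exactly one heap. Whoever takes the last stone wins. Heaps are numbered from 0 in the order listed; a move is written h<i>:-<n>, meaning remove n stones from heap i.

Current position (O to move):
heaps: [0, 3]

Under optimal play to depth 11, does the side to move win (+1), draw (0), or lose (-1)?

value((0,3), O) = +1

[(0,3)] O move#1: h1:-1:-1/(0,2), h1:-2:-1/(0,1), h1:-3:+1/(0,0)*
[(0,0)] end (terminal -1, X#2); searched (0,3) to 11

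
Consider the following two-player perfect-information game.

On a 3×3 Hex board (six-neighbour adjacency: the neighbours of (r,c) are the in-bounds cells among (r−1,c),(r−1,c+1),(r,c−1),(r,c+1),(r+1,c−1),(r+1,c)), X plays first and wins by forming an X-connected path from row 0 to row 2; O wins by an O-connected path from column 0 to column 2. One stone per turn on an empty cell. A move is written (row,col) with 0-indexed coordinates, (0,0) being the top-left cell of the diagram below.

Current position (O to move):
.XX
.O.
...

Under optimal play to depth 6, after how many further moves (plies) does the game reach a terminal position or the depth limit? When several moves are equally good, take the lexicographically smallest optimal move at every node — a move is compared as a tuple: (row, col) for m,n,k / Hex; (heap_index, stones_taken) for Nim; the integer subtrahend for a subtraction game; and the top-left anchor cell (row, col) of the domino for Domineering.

[.XX/.O./...] O move#1: (0,0):-1/OXX/.O./..., (1,0):-1/.XX/OO./..., (1,2):+1/.XX/.OO/...*, (2,0):-1/.XX/.O./O.., (2,1):+1/.XX/.O./.O., (2,2):+1/.XX/.O./..O
[.XX/.OO/...] X move#2: (0,0):-1/XXX/.OO/...*, (1,0):-1/.XX/XOO/..., (2,0):-1/.XX/.OO/X.., (2,1):-1/.XX/.OO/.X., (2,2):-1/.XX/.OO/..X
[XXX/.OO/...] O move#3: (1,0):+1/XXX/OOO/...*, (2,0):+1/XXX/.OO/O.., (2,1):+1/XXX/.OO/.O., (2,2):+1/XXX/.OO/..O
[XXX/OOO/...] end (terminal -1, X#4); searched .XX/.O./... to 6

PV length from [.XX/.O./...]: 3 plies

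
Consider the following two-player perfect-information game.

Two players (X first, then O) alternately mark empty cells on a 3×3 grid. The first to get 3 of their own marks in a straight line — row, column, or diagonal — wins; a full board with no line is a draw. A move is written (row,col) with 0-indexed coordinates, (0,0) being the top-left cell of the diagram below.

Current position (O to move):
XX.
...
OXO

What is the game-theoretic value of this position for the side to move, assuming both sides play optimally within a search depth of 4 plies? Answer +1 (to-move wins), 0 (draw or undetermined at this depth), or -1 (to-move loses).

p1 O@[XX./.../OXO]: (0,2)[XXO/.../OXO]-1* (1,0)[XX./O../OXO]-1 (1,1)[XX./.O./OXO]-1 (1,2)[XX./..O/OXO]-1
p2 X@[XXO/.../OXO]: (1,0)[XXO/X../OXO]-1 (1,1)[XXO/.X./OXO]+1* (1,2)[XXO/..X/OXO]-1
p3 O@[XXO/.X./OXO] terminal -1; root [XX./.../OXO] d4

value(XX./.../OXO, O) = -1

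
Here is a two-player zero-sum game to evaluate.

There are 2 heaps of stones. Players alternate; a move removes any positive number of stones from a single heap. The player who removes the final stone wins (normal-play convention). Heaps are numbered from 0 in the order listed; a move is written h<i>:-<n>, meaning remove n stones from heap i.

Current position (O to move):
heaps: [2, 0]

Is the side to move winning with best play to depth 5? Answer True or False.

[(2,0)] O move#1: h0:-1:-1/(1,0), h0:-2:+1/(0,0)*
[(0,0)] end (terminal -1, X#2); searched (2,0) to 5

O winning at [(2,0)]: True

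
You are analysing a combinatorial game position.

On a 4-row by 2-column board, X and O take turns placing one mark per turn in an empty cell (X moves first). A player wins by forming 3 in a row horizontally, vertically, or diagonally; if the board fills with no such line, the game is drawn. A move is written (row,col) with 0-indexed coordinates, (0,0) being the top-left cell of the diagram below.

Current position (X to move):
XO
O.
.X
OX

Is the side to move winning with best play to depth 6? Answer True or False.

[XO/O./.X/OX] X move#1: (1,1):+1/XO/OX/.X/OX*, (2,0):+0/XO/O./XX/OX
[XO/OX/.X/OX] end (terminal -1, O#2); searched XO/O./.X/OX to 6

X winning at [XO/O./.X/OX]: True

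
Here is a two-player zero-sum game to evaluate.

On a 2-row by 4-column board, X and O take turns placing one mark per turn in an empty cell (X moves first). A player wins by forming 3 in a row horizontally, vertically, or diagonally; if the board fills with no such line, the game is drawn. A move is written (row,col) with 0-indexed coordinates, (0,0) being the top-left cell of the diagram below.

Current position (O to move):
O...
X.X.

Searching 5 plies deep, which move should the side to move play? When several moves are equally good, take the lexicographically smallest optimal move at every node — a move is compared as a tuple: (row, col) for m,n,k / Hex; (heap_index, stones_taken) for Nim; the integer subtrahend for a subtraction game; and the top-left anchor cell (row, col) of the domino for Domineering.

O's best at [O.../X.X.]: (1,1)

[O.../X.X.] O move#1: (0,1):-1/OO../X.X., (0,2):-1/O.O./X.X., (0,3):-1/O..O/X.X., (1,1):+0/O.../XOX.*, (1,3):-1/O.../X.XO
[O.../XOX.] X move#2: (0,1):+0/OX../XOX.*, (0,2):+0/O.X./XOX., (0,3):+0/O..X/XOX., (1,3):+0/O.../XOXX
[OX../XOX.] O move#3: (0,2):+0/OXO./XOX.*, (0,3):+0/OX.O/XOX., (1,3):+0/OX../XOXO
[OXO./XOX.] X move#4: (0,3):+0/OXOX/XOX.*, (1,3):+0/OXO./XOXX
[OXOX/XOX.] O move#5: (1,3):+0/OXOX/XOXO*
[OXOX/XOXO] end (terminal +0, X#6); searched O.../X.X. to 5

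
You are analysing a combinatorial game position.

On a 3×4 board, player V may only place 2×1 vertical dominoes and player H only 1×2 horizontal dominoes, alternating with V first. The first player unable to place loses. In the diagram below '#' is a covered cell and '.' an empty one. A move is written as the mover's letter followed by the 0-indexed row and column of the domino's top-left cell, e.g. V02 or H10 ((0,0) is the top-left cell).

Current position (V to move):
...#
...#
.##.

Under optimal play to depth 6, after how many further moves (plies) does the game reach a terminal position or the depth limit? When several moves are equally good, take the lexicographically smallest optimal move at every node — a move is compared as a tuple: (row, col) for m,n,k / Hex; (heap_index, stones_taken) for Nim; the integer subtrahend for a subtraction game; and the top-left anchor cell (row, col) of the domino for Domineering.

PV length from [...#/...#/.##.]: 1 ply

[...#/...#/.##.] V move#1: V00:-1/#..#/#..#/.##., V01:+1/.#.#/.#.#/.##.*, V02:-1/..##/..##/.##., V10:-1/...#/#..#/###.
[.#.#/.#.#/.##.] end (terminal -1, H#2); searched ...#/...#/.##. to 6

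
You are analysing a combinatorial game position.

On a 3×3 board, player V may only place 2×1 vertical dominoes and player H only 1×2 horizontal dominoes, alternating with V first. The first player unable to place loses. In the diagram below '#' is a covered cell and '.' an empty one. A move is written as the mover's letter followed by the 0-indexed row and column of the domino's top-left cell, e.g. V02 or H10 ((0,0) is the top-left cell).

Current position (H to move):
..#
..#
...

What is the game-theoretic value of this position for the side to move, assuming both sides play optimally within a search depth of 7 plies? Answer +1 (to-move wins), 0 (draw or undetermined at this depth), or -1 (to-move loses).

ply 1, H at ..#/..#/... | H00=-1→###/..#/...; H10=+1→..#/###/...*; H20=-1→..#/..#/##.; H21=-1→..#/..#/.##
ply 2: ..#/###/... is terminal -1 (V); from ..#/..#/... depth 7

value(..#/..#/..., H) = +1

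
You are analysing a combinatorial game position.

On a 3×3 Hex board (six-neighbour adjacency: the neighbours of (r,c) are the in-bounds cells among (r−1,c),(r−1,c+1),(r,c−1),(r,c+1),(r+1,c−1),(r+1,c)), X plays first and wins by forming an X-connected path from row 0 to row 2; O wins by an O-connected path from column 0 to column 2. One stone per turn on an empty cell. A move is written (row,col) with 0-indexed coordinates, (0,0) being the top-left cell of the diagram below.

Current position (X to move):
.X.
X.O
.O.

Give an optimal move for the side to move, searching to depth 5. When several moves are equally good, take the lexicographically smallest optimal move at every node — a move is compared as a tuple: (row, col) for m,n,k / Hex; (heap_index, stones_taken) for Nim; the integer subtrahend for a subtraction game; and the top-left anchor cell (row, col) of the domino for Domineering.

X's best at [.X./X.O/.O.]: (2,0)

[.X./X.O/.O.] X move#1: (0,0):-1/XX./X.O/.O., (0,2):-1/.XX/X.O/.O., (1,1):-1/.X./XXO/.O., (2,0):+1/.X./X.O/XO.*, (2,2):-1/.X./X.O/.OX
[.X./X.O/XO.] end (terminal -1, O#2); searched .X./X.O/.O. to 5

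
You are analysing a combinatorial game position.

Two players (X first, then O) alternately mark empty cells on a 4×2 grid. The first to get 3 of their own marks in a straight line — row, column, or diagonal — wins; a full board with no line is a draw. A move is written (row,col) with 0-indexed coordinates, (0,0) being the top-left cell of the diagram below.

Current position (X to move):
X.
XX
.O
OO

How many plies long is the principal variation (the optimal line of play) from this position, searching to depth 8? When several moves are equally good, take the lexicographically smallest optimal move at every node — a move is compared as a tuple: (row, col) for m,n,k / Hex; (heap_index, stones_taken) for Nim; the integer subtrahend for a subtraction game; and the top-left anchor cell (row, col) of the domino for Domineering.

PV length from [X./XX/.O/OO]: 1 ply

p1 X@[X./XX/.O/OO]: (0,1)[XX/XX/.O/OO]+0 (2,0)[X./XX/XO/OO]+1*
p2 O@[X./XX/XO/OO] terminal -1; root [X./XX/.O/OO] d8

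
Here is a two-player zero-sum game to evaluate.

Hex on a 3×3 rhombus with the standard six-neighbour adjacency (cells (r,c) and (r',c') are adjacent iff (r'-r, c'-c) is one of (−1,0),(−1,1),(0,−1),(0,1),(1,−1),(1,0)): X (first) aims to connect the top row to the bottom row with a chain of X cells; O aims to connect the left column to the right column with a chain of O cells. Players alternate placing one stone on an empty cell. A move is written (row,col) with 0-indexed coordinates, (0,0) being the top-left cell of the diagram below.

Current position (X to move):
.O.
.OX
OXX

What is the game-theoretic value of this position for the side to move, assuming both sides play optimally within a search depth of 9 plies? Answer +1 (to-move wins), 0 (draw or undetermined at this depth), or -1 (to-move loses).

value(.O./.OX/OXX, X) = +1

p1 X@[.O./.OX/OXX]: (0,0)[XO./.OX/OXX]-1 (0,2)[.OX/.OX/OXX]+1* (1,0)[.O./XOX/OXX]-1
p2 O@[.OX/.OX/OXX] terminal -1; root [.O./.OX/OXX] d9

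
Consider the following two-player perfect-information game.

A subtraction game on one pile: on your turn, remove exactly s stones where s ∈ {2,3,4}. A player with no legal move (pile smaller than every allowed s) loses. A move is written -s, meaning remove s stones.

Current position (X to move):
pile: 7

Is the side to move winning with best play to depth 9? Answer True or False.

X winning at [7]: False

p1 X@[7]: -2[5]-1* -3[4]-1 -4[3]-1
p2 O@[5]: -2[3]-1 -3[2]-1 -4[1]+1*
p3 X@[1] terminal -1; root [7] d9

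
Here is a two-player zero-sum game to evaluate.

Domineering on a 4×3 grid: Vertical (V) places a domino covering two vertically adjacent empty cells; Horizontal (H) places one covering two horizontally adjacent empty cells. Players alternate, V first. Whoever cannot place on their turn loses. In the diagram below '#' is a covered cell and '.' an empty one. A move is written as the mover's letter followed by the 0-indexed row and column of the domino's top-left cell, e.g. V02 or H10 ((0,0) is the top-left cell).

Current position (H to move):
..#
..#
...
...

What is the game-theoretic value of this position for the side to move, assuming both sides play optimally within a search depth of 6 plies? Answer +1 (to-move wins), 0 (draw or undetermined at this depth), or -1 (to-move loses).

p1 H@[..#/..#/.../...]: H00[###/..#/.../...]-1* H10[..#/###/.../...]-1 H20[..#/..#/##./...]-1 H21[..#/..#/.##/...]-1 H30[..#/..#/.../##.]-1 H31[..#/..#/.../.##]-1
p2 V@[###/..#/.../...]: V10[###/#.#/#../...]-1 V11[###/.##/.#./...]+1* V20[###/..#/#../#..]-1 V21[###/..#/.#./.#.]+1 V22[###/..#/..#/..#]-1
p3 H@[###/.##/.#./...]: H30[###/.##/.#./##.]-1* H31[###/.##/.#./.##]-1
p4 V@[###/.##/.#./##.]: V10[###/###/##./##.]+1* V22[###/.##/.##/###]+1
p5 H@[###/###/##./##.] terminal -1; root [..#/..#/.../...] d6

value(..#/..#/.../..., H) = -1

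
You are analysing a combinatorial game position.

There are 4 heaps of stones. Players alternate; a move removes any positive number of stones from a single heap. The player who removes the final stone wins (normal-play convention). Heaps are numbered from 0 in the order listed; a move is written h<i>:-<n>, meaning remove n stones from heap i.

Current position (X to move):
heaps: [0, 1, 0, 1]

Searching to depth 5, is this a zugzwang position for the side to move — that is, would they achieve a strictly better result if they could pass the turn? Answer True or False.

p1 X@[(0,1,0,1)]: h1:-1[(0,0,0,1)]-1* h3:-1[(0,1,0,0)]-1
p2 O@[(0,0,0,1)]: h3:-1[(0,0,0,0)]+1*
p3 X@[(0,0,0,0)] terminal -1; root [(0,1,0,1)] d5
if X skipped the turn, O would face:
~ p1 O@[(0,1,0,1)]: h1:-1[(0,0,0,1)]-1* h3:-1[(0,1,0,0)]-1
~ p2 X@[(0,0,0,1)]: h3:-1[(0,0,0,0)]+1*
~ p3 O@[(0,0,0,0)] terminal -1; root [(0,1,0,1)] d5
compare (X): move=-1 vs pass=+1

zugzwang((0,1,0,1), X) = True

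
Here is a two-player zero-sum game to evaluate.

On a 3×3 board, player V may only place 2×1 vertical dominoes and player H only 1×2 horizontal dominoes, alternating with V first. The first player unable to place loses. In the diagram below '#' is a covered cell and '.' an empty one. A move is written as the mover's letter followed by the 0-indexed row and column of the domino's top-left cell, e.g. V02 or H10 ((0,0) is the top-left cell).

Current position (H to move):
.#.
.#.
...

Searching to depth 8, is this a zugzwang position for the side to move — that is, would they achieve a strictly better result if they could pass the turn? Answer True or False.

zugzwang(.#./.#./..., H) = False

[.#./.#./...] H move#1: H20:-1/.#./.#./##.*, H21:-1/.#./.#./.##
[.#./.#./##.] V move#2: V00:+1/##./##./##.*, V02:+1/.##/.##/##., V12:+1/.#./.##/###
[##./##./##.] end (terminal -1, H#3); searched .#./.#./... to 8
pass branch (V moves first from the same position):
  | [.#./.#./...] V move#1: V00:+1/##./##./...*, V02:+1/.##/.##/..., V10:+1/.#./##./#.., V12:+1/.#./.##/..#
  | [##./##./...] H move#2: H20:-1/##./##./##.*, H21:-1/##./##./.##
  | [##./##./##.] V move#3: V02:+1/###/###/##.*, V12:+1/##./###/###
  | [###/###/##.] end (terminal -1, H#4); searched .#./.#./... to 8
H moving scores -1; H passing scores -1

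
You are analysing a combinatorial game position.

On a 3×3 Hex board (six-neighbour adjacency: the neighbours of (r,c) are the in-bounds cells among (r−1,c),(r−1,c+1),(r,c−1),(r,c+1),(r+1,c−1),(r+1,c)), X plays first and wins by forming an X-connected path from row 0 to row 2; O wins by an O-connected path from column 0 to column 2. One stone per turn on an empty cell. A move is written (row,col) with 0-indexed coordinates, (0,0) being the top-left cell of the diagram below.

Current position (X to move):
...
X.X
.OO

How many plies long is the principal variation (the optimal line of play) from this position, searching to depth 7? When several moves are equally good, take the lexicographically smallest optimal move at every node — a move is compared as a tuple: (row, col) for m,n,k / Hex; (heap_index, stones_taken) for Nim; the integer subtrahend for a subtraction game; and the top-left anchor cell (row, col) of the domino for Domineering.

PV length from [.../X.X/.OO]: 3 plies

[.../X.X/.OO] X move#1: (0,0):-1/X../X.X/.OO, (0,1):-1/.X./X.X/.OO, (0,2):-1/..X/X.X/.OO, (1,1):-1/.../XXX/.OO, (2,0):+1/.../X.X/XOO*
[.../X.X/XOO] O move#2: (0,0):-1/O../X.X/XOO*, (0,1):-1/.O./X.X/XOO, (0,2):-1/..O/X.X/XOO, (1,1):-1/.../XOX/XOO
[O../X.X/XOO] X move#3: (0,1):+1/OX./X.X/XOO*, (0,2):+1/O.X/X.X/XOO, (1,1):+1/O../XXX/XOO
[OX./X.X/XOO] end (terminal -1, O#4); searched .../X.X/.OO to 7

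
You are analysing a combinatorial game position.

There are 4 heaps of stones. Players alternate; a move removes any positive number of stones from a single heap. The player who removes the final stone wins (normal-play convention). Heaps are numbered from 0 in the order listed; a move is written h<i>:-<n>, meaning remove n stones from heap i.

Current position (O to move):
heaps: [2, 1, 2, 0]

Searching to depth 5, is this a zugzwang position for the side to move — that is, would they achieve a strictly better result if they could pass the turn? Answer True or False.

ply 1, O at (2,1,2,0) | h0:-1=-1→(1,1,2,0); h0:-2=-1→(0,1,2,0); h1:-1=+1→(2,0,2,0)*; h2:-1=-1→(2,1,1,0); h2:-2=-1→(2,1,0,0)
ply 2, X at (2,0,2,0) | h0:-1=-1→(1,0,2,0)*; h0:-2=-1→(0,0,2,0); h2:-1=-1→(2,0,1,0); h2:-2=-1→(2,0,0,0)
ply 3, O at (1,0,2,0) | h0:-1=-1→(0,0,2,0); h2:-1=+1→(1,0,1,0)*; h2:-2=-1→(1,0,0,0)
ply 4, X at (1,0,1,0) | h0:-1=-1→(0,0,1,0)*; h2:-1=-1→(1,0,0,0)
ply 5, O at (0,0,1,0) | h2:-1=+1→(0,0,0,0)*
ply 6: (0,0,0,0) is terminal -1 (X); from (2,1,2,0) depth 5
pass branch (X moves first from the same position):
  | ply 1, X at (2,1,2,0) | h0:-1=-1→(1,1,2,0); h0:-2=-1→(0,1,2,0); h1:-1=+1→(2,0,2,0)*; h2:-1=-1→(2,1,1,0); h2:-2=-1→(2,1,0,0)
  | ply 2, O at (2,0,2,0) | h0:-1=-1→(1,0,2,0)*; h0:-2=-1→(0,0,2,0); h2:-1=-1→(2,0,1,0); h2:-2=-1→(2,0,0,0)
  | ply 3, X at (1,0,2,0) | h0:-1=-1→(0,0,2,0); h2:-1=+1→(1,0,1,0)*; h2:-2=-1→(1,0,0,0)
  | ply 4, O at (1,0,1,0) | h0:-1=-1→(0,0,1,0)*; h2:-1=-1→(1,0,0,0)
  | ply 5, X at (0,0,1,0) | h2:-1=+1→(0,0,0,0)*
  | ply 6: (0,0,0,0) is terminal -1 (O); from (2,1,2,0) depth 5
O moving scores +1; O passing scores -1

zugzwang((2,1,2,0), O) = False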